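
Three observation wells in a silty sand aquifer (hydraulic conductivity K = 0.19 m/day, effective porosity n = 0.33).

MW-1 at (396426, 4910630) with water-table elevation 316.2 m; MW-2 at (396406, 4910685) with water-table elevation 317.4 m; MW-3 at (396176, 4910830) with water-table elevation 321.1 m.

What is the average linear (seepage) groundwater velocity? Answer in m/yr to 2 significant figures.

Differences from MW-1: to MW-2 (Δx, Δy, Δh) = (-20, 55, +1.2); to MW-3 = (-250, 200, +4.9).
Solve a·Δx + b·Δy = Δh: det = (-20)·200 − (-250)·55 = 9750.
∂h/∂x = [(+1.2)·200 − (+4.9)·55] / 9750 = -0.003026
∂h/∂y = [(-20)·(+4.9) − (-250)·(+1.2)] / 9750 = +0.02072
|∇h| = √(-0.003026² + 0.02072²) = 0.02094
Seepage velocity v = K·i/n = 0.19 × 0.02094 / 0.33 = 0.01206 m/day = 4.405 m/yr.

4.4 m/yr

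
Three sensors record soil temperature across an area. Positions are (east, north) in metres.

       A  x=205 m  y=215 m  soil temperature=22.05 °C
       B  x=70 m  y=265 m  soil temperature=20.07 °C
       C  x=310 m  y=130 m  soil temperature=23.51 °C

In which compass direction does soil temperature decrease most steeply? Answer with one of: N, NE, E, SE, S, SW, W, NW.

Three-point gradient (reference A): Δ to B = (-135, 50, -1.98), Δ to C = (105, -85, +1.46).
∂T/∂x = +0.01531, ∂T/∂y = +0.001735 (det = 6225).
Steepest decrease is along −∇f = (-0.01531 E, -0.001735 N) → west.

W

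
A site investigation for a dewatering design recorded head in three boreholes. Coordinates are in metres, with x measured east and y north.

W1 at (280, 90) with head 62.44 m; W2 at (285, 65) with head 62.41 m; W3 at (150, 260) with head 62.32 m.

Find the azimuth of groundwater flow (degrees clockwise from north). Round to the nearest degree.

241°

Taking W1 as reference: W2−W1 = (5, -25, -0.03); W3−W1 = (-130, 170, -0.12).
Determinant of the coordinate differences = 5·170 − (-130)·(-25) = -2400.
∂h/∂x = [(-0.03)·170 − (-0.12)·(-25)] / -2400 = +0.003375
∂h/∂y = [5·(-0.12) − (-130)·(-0.03)] / -2400 = +0.001875
Flow direction (−∇h) has components (-0.003375 E, -0.001875 N).
Azimuth = atan2(E, N) = atan2(-0.003375, -0.001875) = 240.9° ≈ 241°.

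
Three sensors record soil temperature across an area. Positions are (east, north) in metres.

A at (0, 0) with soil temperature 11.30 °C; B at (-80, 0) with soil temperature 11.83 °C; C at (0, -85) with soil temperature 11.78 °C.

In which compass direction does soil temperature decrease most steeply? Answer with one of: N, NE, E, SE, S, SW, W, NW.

∂T/∂x = (11.83 − 11.30) / (-80 − 0) = -0.006625
∂T/∂y = (11.78 − 11.30) / (-85 − 0) = -0.005647
Steepest decrease is along −∇f = (+0.006625 E, +0.005647 N) → northeast.

NE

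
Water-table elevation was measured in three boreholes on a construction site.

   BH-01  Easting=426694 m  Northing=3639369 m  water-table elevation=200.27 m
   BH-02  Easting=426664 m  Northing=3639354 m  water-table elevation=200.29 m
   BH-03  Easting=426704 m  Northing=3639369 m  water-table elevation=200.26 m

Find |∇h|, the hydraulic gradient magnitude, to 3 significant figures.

0.00120

Differences from BH-01: to BH-02 (Δx, Δy, Δh) = (-30, -15, +0.02); to BH-03 = (10, 0, -0.01).
Solve a·Δx + b·Δy = Δh: det = (-30)·0 − 10·(-15) = 150.
∂h/∂x = [(+0.02)·0 − (-0.01)·(-15)] / 150 = -0.001000
∂h/∂y = [(-30)·(-0.01) − 10·(+0.02)] / 150 = +0.0006667
|∇h| = √(-0.001000² + 0.0006667²) = 0.001202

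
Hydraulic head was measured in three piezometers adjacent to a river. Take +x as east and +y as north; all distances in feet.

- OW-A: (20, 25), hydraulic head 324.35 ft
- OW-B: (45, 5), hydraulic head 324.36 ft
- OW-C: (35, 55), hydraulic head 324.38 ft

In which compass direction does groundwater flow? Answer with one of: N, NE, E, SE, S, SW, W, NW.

SW

Taking OW-A as reference: OW-B−OW-A = (25, -20, +0.01); OW-C−OW-A = (15, 30, +0.03).
Solve a·Δx + b·Δy = Δh: det = 25·30 − 15·(-20) = 1050.
∂h/∂x = [(+0.01)·30 − (+0.03)·(-20)] / 1050 = +0.0008571
∂h/∂y = [25·(+0.03) − 15·(+0.01)] / 1050 = +0.0005714
Flow = −∇h = (-0.0008571 east, -0.0005714 north), which points southwest.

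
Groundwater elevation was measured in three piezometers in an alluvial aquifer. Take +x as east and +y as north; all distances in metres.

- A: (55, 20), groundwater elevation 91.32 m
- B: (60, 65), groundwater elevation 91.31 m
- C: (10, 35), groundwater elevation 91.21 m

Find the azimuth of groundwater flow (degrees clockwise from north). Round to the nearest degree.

282°

With h = a·x + b·y + c and A as origin, the differences give:
  5·a + 45·b = -0.01
  (-45)·a + 15·b = -0.11
Eliminate b (×15 and ×45, subtract): 2100·a = 4.800 → a = ∂h/∂x = +0.002286
Back-substitute: b = ∂h/∂y = -0.0004762.
Flow direction (−∇h) has components (-0.002286 E, +0.0004762 N).
Azimuth = atan2(E, N) = atan2(-0.002286, +0.0004762) = 281.8° ≈ 282°.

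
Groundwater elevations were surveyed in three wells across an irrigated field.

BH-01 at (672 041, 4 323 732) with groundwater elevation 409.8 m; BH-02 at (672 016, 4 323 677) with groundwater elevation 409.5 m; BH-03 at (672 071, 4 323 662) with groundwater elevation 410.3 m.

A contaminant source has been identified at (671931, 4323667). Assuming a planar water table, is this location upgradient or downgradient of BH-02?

downgradient

Three-point gradient (reference BH-01): Δ to BH-02 = (-25, -55, -0.3), Δ to BH-03 = (30, -70, +0.5).
∂h/∂x = +0.01426, ∂h/∂y = -0.001029 (det = 3400).
Head at (671931, 4323667) = 409.8 + (+0.01426)·(-110) + (-0.001029)·(-65) = 408.30 m.
That is lower than the 409.5 m at BH-02, so the point is downgradient.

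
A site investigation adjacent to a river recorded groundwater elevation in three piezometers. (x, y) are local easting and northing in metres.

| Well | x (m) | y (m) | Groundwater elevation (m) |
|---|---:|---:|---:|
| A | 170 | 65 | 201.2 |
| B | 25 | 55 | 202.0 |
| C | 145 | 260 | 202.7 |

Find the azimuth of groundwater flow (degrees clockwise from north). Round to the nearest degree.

Taking A as reference: B−A = (-145, -10, +0.8); C−A = (-25, 195, +1.5).
Determinant of the coordinate differences = (-145)·195 − (-25)·(-10) = -28525.
∂h/∂x = [(+0.8)·195 − (+1.5)·(-10)] / -28525 = -0.005995
∂h/∂y = [(-145)·(+1.5) − (-25)·(+0.8)] / -28525 = +0.006924
Flow direction (−∇h) has components (+0.005995 E, -0.006924 N).
Azimuth = atan2(E, N) = atan2(+0.005995, -0.006924) = 139.1° ≈ 139°.

139°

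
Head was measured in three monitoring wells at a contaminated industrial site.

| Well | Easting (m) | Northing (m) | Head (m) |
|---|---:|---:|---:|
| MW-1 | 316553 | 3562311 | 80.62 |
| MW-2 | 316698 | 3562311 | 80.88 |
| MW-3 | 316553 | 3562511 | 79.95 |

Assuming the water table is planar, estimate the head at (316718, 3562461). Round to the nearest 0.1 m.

80.4 m

∂h/∂x = (80.88 − 80.62) / (316698 − 316553) = +0.001793
∂h/∂y = (79.95 − 80.62) / (3562511 − 3562311) = -0.003350
h(316718, 3562461) = 80.62 + (+0.001793)·(165) + (-0.003350)·(150) = 80.62 +0.296 -0.503 = 80.413 m.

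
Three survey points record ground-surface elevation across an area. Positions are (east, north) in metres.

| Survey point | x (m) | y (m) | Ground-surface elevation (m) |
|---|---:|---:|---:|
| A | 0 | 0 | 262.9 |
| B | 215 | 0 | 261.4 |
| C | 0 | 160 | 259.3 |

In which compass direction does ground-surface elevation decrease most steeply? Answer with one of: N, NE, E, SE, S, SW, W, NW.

N

∂z/∂x = (261.4 − 262.9) / (215 − 0) = -0.006977
∂z/∂y = (259.3 − 262.9) / (160 − 0) = -0.02250
Steepest decrease is along −∇f = (+0.006977 E, +0.02250 N) → north.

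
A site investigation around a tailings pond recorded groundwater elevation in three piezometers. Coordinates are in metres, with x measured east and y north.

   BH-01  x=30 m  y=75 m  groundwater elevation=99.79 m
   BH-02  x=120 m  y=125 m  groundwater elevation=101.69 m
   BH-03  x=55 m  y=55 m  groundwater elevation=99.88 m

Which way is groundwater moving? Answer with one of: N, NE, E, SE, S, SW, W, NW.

SW

Taking BH-01 as reference: BH-02−BH-01 = (90, 50, +1.90); BH-03−BH-01 = (25, -20, +0.09).
Determinant of the coordinate differences = 90·(-20) − 25·50 = -3050.
∂h/∂x = [(+1.90)·(-20) − (+0.09)·50] / -3050 = +0.01393
∂h/∂y = [90·(+0.09) − 25·(+1.90)] / -3050 = +0.01292
Flow = −∇h = (-0.01393 east, -0.01292 north), which points southwest.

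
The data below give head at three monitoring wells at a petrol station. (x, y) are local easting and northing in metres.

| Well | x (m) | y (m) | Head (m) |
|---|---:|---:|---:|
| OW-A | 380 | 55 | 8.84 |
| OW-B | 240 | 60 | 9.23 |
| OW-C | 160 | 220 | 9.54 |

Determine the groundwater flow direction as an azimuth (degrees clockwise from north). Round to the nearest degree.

With h = a·x + b·y + c and OW-A as origin, the differences give:
  (-140)·a + 5·b = +0.39
  (-220)·a + 165·b = +0.70
Eliminate b (×165 and ×5, subtract): -22000·a = 60.850 → a = ∂h/∂x = -0.002766
Back-substitute: b = ∂h/∂y = +0.0005545.
Flow direction (−∇h) has components (+0.002766 E, -0.0005545 N).
Azimuth = atan2(E, N) = atan2(+0.002766, -0.0005545) = 101.3° ≈ 101°.

101°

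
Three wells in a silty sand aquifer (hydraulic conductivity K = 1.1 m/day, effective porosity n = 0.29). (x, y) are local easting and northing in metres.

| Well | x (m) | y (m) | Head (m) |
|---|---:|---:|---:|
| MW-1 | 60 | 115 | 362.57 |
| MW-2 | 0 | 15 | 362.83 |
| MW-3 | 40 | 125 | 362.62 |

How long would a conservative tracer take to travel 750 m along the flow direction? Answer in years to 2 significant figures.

Taking MW-1 as reference: MW-2−MW-1 = (-60, -100, +0.26); MW-3−MW-1 = (-20, 10, +0.05).
Determinant of the coordinate differences = (-60)·10 − (-20)·(-100) = -2600.
∂h/∂x = [(+0.26)·10 − (+0.05)·(-100)] / -2600 = -0.002923
∂h/∂y = [(-60)·(+0.05) − (-20)·(+0.26)] / -2600 = -0.0008462
|∇h| = √(-0.002923² + -0.0008462²) = 0.003043
Seepage velocity v = K·i/n = 1.1 × 0.003043 / 0.29 = 0.01154 m/day.
t = 750 / 0.01154 = 6.499e+04 days = 178 years.

180 years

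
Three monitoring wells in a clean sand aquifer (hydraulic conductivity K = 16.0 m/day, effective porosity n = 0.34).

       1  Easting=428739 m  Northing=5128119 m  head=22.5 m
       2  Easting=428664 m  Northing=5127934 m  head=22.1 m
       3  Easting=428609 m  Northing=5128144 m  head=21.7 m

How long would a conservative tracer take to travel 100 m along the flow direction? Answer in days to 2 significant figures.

350 days

Differences from 1: to 2 (Δx, Δy, Δh) = (-75, -185, -0.4); to 3 = (-130, 25, -0.8).
Determinant of the coordinate differences = (-75)·25 − (-130)·(-185) = -25925.
∂h/∂x = [(-0.4)·25 − (-0.8)·(-185)] / -25925 = +0.006095
∂h/∂y = [(-75)·(-0.8) − (-130)·(-0.4)] / -25925 = -0.0003086
|∇h| = √(0.006095² + -0.0003086²) = 0.006103
Seepage velocity v = K·i/n = 16.0 × 0.006103 / 0.34 = 0.2872 m/day.
t = 100 / 0.2872 = 348.2 days.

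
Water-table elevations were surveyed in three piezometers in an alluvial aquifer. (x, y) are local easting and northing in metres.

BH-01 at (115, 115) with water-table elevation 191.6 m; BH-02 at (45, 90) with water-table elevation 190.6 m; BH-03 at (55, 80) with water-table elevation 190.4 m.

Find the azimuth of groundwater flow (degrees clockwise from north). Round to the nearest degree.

192°

Taking BH-01 as reference: BH-02−BH-01 = (-70, -25, -1.0); BH-03−BH-01 = (-60, -35, -1.2).
Solve a·Δx + b·Δy = Δh: det = (-70)·(-35) − (-60)·(-25) = 950.
∂h/∂x = [(-1.0)·(-35) − (-1.2)·(-25)] / 950 = +0.005263
∂h/∂y = [(-70)·(-1.2) − (-60)·(-1.0)] / 950 = +0.02526
Flow direction (−∇h) has components (-0.005263 E, -0.02526 N).
Azimuth = atan2(E, N) = atan2(-0.005263, -0.02526) = 191.8° ≈ 192°.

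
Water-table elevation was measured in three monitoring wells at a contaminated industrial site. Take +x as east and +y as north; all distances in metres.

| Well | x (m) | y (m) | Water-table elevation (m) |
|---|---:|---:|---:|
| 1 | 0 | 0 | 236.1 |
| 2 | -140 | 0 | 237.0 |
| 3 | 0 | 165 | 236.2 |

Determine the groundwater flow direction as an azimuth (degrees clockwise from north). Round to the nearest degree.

∂h/∂x = (237.0 − 236.1) / (-140 − 0) = -0.006429
∂h/∂y = (236.2 − 236.1) / (165 − 0) = +0.0006061
Flow direction (−∇h) has components (+0.006429 E, -0.0006061 N).
Azimuth = atan2(E, N) = atan2(+0.006429, -0.0006061) = 95.4° ≈ 095°.

095°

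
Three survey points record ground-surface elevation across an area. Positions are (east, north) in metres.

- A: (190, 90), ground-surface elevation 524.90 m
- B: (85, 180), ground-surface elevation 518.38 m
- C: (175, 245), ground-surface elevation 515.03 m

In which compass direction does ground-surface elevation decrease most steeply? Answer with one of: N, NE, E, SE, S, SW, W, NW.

Three-point gradient (reference A): Δ to B = (-105, 90, -6.52), Δ to C = (-15, 155, -9.87).
∂z/∂x = +0.008194, ∂z/∂y = -0.06288 (det = -14925).
Steepest decrease is along −∇f = (-0.008194 E, +0.06288 N) → north.

N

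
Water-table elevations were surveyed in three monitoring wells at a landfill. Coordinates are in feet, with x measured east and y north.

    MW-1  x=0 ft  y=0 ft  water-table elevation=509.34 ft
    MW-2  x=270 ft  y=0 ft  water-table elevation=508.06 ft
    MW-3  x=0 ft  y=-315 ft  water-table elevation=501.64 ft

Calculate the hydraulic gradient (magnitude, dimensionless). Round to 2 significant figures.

∂h/∂x = (508.06 − 509.34) / (270 − 0) = -0.004741
∂h/∂y = (501.64 − 509.34) / (-315 − 0) = +0.02444
|∇h| = √(-0.004741² + 0.02444²) = 0.0249

0.025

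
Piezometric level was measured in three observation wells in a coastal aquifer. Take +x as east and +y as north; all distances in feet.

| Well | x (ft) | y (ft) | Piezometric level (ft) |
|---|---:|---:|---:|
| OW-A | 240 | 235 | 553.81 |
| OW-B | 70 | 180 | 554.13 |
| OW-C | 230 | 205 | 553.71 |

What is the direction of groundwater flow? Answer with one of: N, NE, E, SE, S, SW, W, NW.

SE

With h = a·x + b·y + c and OW-A as origin, the differences give:
  (-170)·a + (-55)·b = +0.32
  (-10)·a + (-30)·b = -0.10
Eliminate b (×(-30) and ×(-55), subtract): 4550·a = -15.100 → a = ∂h/∂x = -0.003319
Back-substitute: b = ∂h/∂y = +0.004440.
Flow = −∇h = (+0.003319 east, -0.004440 north), which points southeast.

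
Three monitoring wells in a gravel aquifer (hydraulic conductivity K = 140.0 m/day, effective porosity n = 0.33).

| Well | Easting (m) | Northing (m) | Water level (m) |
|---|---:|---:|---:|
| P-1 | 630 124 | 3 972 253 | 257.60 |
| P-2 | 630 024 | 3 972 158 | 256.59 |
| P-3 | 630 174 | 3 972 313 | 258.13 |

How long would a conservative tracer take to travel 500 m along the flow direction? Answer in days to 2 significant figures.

With h = a·x + b·y + c and P-1 as origin, the differences give:
  (-100)·a + (-95)·b = -1.01
  50·a + 60·b = +0.53
Eliminate b (×60 and ×(-95), subtract): -1250·a = -10.250 → a = ∂h/∂x = +0.008200
Back-substitute: b = ∂h/∂y = +0.002000.
|∇h| = √(0.008200² + 0.002000²) = 0.00844
Seepage velocity v = K·i/n = 140.0 × 0.00844 / 0.33 = 3.581 m/day.
t = 500 / 3.581 = 139.6 days.

140 days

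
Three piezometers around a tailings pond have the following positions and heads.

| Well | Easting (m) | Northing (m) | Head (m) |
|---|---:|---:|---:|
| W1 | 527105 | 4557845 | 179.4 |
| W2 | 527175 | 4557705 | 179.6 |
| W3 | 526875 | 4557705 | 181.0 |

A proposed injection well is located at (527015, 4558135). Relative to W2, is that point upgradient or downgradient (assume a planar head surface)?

With h = a·x + b·y + c and W1 as origin, the differences give:
  70·a + (-140)·b = +0.2
  (-230)·a + (-140)·b = +1.6
Eliminate b (×(-140) and ×(-140), subtract): -42000·a = 196.00 → a = ∂h/∂x = -0.004667
Back-substitute: b = ∂h/∂y = -0.003762.
Head at (527015, 4558135) = 179.4 + (-0.004667)·(-90) + (-0.003762)·(290) = 178.73 m.
That is lower than the 179.6 m at W2, so the point is downgradient.

downgradient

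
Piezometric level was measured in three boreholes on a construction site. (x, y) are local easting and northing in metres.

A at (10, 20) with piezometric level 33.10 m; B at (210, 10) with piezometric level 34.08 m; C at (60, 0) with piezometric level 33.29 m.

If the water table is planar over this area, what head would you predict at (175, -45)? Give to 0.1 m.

Differences from A: to B (Δx, Δy, Δh) = (200, -10, +0.98); to C = (50, -20, +0.19).
Determinant of the coordinate differences = 200·(-20) − 50·(-10) = -3500.
∂h/∂x = [(+0.98)·(-20) − (+0.19)·(-10)] / -3500 = +0.005057
∂h/∂y = [200·(+0.19) − 50·(+0.98)] / -3500 = +0.003143
h(175, -45) = 33.10 + (+0.005057)·(165) + (+0.003143)·(-65) = 33.10 +0.834 -0.204 = 33.730 m.

33.7 m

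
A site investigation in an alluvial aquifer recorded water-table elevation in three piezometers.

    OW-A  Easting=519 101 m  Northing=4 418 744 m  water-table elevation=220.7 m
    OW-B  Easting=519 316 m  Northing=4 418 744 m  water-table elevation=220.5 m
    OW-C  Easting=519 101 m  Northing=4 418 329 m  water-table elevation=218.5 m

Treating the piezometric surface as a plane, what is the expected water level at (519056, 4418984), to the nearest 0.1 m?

222.0 m

∂h/∂x = (220.5 − 220.7) / (519316 − 519101) = -0.0009302
∂h/∂y = (218.5 − 220.7) / (4418329 − 4418744) = +0.005301
h(519056, 4418984) = 220.7 + (-0.0009302)·(-45) + (+0.005301)·(240) = 220.7 +0.042 +1.272 = 222.014 m.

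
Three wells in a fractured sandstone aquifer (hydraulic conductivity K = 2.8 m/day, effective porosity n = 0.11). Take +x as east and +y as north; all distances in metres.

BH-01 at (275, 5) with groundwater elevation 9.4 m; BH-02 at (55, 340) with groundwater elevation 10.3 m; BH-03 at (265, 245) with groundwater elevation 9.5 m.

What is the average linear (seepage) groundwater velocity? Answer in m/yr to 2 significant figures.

34 m/yr

Differences from BH-01: to BH-02 (Δx, Δy, Δh) = (-220, 335, +0.9); to BH-03 = (-10, 240, +0.1).
Determinant of the coordinate differences = (-220)·240 − (-10)·335 = -49450.
∂h/∂x = [(+0.9)·240 − (+0.1)·335] / -49450 = -0.003691
∂h/∂y = [(-220)·(+0.1) − (-10)·(+0.9)] / -49450 = +0.0002629
|∇h| = √(-0.003691² + 0.0002629²) = 0.0037
Seepage velocity v = K·i/n = 2.8 × 0.0037 / 0.11 = 0.09418 m/day = 34.4 m/yr.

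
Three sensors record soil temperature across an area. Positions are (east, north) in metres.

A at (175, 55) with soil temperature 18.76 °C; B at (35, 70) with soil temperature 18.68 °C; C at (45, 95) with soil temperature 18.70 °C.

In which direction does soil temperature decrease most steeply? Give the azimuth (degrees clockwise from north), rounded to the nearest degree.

Taking A as reference: B−A = (-140, 15, -0.08); C−A = (-130, 40, -0.06).
Solve a·Δx + b·Δy = ΔT: det = (-140)·40 − (-130)·15 = -3650.
∂T/∂x = [(-0.08)·40 − (-0.06)·15] / -3650 = +0.0006301
∂T/∂y = [(-140)·(-0.06) − (-130)·(-0.08)] / -3650 = +0.0005479
Steepest decrease is along −∇f: components (-0.0006301 E, -0.0005479 N).
Azimuth = atan2(-0.0006301, -0.0005479) = 229.0° ≈ 229°.

229°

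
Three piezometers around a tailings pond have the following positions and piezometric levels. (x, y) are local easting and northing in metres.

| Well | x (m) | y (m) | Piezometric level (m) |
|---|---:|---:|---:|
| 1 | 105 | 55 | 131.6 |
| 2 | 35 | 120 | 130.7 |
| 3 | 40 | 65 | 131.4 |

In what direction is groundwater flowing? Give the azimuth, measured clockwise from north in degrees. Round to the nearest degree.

With h = a·x + b·y + c and 1 as origin, the differences give:
  (-70)·a + 65·b = -0.9
  (-65)·a + 10·b = -0.2
Eliminate b (×10 and ×65, subtract): 3525·a = 4.00 → a = ∂h/∂x = +0.001135
Back-substitute: b = ∂h/∂y = -0.01262.
Flow direction (−∇h) has components (-0.001135 E, +0.01262 N).
Azimuth = atan2(E, N) = atan2(-0.001135, +0.01262) = 354.9° ≈ 355°.

355°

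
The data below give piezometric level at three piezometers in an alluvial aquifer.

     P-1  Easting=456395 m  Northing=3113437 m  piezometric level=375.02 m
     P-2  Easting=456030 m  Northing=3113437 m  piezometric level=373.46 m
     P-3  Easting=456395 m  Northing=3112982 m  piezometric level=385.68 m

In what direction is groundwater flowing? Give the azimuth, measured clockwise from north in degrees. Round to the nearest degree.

350°

∂h/∂x = (373.46 − 375.02) / (456030 − 456395) = +0.004274
∂h/∂y = (385.68 − 375.02) / (3112982 − 3113437) = -0.02343
Flow direction (−∇h) has components (-0.004274 E, +0.02343 N).
Azimuth = atan2(E, N) = atan2(-0.004274, +0.02343) = 349.7° ≈ 350°.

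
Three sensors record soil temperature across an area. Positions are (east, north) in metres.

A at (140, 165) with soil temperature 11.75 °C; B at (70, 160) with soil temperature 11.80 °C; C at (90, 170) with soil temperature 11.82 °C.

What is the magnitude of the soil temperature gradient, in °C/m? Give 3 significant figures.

0.00412 °C/m

With T = a·x + b·y + c and A as origin, the differences give:
  (-70)·a + (-5)·b = +0.05
  (-50)·a + 5·b = +0.07
Eliminate b (×5 and ×(-5), subtract): -600·a = 0.600 → a = ∂T/∂x = -0.001000
Back-substitute: b = ∂T/∂y = +0.004000.
|∇f| = √(-0.001000² + 0.004000²) = 0.004123 °C/m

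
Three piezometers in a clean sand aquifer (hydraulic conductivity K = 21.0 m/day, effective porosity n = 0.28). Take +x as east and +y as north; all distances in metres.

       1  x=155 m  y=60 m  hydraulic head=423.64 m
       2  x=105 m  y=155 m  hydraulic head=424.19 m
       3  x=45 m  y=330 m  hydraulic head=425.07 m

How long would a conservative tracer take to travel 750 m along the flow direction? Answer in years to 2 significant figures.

5.0 years

With h = a·x + b·y + c and 1 as origin, the differences give:
  (-50)·a + 95·b = +0.55
  (-110)·a + 270·b = +1.43
Eliminate b (×270 and ×95, subtract): -3050·a = 12.650 → a = ∂h/∂x = -0.004148
Back-substitute: b = ∂h/∂y = +0.003607.
|∇h| = √(-0.004148² + 0.003607²) = 0.005497
Seepage velocity v = K·i/n = 21.0 × 0.005497 / 0.28 = 0.4123 m/day.
t = 750 / 0.4123 = 1819 days = 4.98 years.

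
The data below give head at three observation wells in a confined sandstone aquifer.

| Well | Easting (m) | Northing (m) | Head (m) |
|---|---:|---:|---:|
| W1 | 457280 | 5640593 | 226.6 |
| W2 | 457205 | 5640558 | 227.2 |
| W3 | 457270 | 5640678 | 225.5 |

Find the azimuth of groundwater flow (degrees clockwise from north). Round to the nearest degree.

008°

Three-point gradient (reference W1): Δ to W2 = (-75, -35, +0.6), Δ to W3 = (-10, 85, -1.1).
∂h/∂x = -0.001859, ∂h/∂y = -0.01316 (det = -6725).
Flow direction (−∇h) has components (+0.001859 E, +0.01316 N).
Azimuth = atan2(E, N) = atan2(+0.001859, +0.01316) = 8.0° ≈ 008°.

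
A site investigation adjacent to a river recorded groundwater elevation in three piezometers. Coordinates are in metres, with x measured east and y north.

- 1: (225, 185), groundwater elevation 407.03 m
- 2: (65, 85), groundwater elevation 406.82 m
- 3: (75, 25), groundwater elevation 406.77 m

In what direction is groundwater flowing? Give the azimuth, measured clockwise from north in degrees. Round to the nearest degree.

217°

Differences from 1: to 2 (Δx, Δy, Δh) = (-160, -100, -0.21); to 3 = (-150, -160, -0.26).
Determinant of the coordinate differences = (-160)·(-160) − (-150)·(-100) = 10600.
∂h/∂x = [(-0.21)·(-160) − (-0.26)·(-100)] / 10600 = +0.0007170
∂h/∂y = [(-160)·(-0.26) − (-150)·(-0.21)] / 10600 = +0.0009528
Flow direction (−∇h) has components (-0.0007170 E, -0.0009528 N).
Azimuth = atan2(E, N) = atan2(-0.0007170, -0.0009528) = 217.0° ≈ 217°.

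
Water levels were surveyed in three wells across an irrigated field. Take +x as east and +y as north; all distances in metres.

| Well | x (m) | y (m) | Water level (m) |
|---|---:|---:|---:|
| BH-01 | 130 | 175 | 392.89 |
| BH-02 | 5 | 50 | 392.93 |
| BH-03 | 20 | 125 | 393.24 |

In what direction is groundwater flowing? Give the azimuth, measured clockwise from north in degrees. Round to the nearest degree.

Three-point gradient (reference BH-01): Δ to BH-02 = (-125, -125, +0.04), Δ to BH-03 = (-110, -50, +0.35).
∂h/∂x = -0.005567, ∂h/∂y = +0.005247 (det = -7500).
Flow direction (−∇h) has components (+0.005567 E, -0.005247 N).
Azimuth = atan2(E, N) = atan2(+0.005567, -0.005247) = 133.3° ≈ 133°.

133°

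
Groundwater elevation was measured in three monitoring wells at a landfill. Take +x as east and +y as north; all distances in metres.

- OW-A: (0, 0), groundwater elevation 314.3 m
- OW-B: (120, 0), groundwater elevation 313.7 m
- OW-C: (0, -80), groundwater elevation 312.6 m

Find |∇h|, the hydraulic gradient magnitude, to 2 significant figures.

∂h/∂x = (313.7 − 314.3) / (120 − 0) = -0.005000
∂h/∂y = (312.6 − 314.3) / (-80 − 0) = +0.02125
|∇h| = √(-0.005000² + 0.02125²) = 0.02183

0.022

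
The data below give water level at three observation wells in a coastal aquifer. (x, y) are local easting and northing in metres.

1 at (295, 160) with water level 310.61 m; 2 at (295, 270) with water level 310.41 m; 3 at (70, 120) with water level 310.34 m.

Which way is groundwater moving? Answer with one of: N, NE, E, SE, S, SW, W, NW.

NW

With h = a·x + b·y + c and 1 as origin, the differences give:
  0·a + 110·b = -0.20
  (-225)·a + (-40)·b = -0.27
Eliminate b (×(-40) and ×110, subtract): 24750·a = 37.700 → a = ∂h/∂x = +0.001523
Back-substitute: b = ∂h/∂y = -0.001818.
Flow = −∇h = (-0.001523 east, +0.001818 north), which points northwest.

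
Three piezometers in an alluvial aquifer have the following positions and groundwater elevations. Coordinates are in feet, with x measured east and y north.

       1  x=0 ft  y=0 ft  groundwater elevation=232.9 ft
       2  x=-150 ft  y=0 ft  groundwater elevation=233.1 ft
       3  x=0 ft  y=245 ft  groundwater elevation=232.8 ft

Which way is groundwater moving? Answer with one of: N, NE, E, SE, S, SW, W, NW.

∂h/∂x = (233.1 − 232.9) / (-150 − 0) = -0.001333
∂h/∂y = (232.8 − 232.9) / (245 − 0) = -0.0004082
Flow = −∇h = (+0.001333 east, +0.0004082 north), which points east.

E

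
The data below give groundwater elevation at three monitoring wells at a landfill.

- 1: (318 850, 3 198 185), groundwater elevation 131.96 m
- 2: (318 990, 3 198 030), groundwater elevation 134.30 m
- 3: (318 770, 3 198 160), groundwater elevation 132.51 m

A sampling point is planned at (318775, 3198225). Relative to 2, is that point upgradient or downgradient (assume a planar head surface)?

downgradient

Differences from 1: to 2 (Δx, Δy, Δh) = (140, -155, +2.34); to 3 = (-80, -25, +0.55).
Solve a·Δx + b·Δy = Δh: det = 140·(-25) − (-80)·(-155) = -15900.
∂h/∂x = [(+2.34)·(-25) − (+0.55)·(-155)] / -15900 = -0.001682
∂h/∂y = [140·(+0.55) − (-80)·(+2.34)] / -15900 = -0.01662
Head at (318775, 3198225) = 131.96 + (-0.001682)·(-75) + (-0.01662)·(40) = 131.42 m.
That is lower than the 134.30 m at 2, so the point is downgradient.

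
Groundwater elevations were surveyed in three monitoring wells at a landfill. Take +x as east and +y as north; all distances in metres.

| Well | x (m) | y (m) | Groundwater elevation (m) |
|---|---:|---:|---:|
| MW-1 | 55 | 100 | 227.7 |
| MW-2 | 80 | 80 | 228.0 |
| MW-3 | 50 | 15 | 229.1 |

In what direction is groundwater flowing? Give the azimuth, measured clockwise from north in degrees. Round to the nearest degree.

004°

With h = a·x + b·y + c and MW-1 as origin, the differences give:
  25·a + (-20)·b = +0.3
  (-5)·a + (-85)·b = +1.4
Eliminate b (×(-85) and ×(-20), subtract): -2225·a = 2.50 → a = ∂h/∂x = -0.001124
Back-substitute: b = ∂h/∂y = -0.01640.
Flow direction (−∇h) has components (+0.001124 E, +0.01640 N).
Azimuth = atan2(E, N) = atan2(+0.001124, +0.01640) = 3.9° ≈ 004°.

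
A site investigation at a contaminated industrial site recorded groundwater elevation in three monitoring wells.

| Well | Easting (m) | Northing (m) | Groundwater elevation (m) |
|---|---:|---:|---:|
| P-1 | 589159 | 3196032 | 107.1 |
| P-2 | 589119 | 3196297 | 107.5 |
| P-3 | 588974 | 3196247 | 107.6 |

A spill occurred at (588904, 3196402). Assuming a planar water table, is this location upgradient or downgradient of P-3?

upgradient

With h = a·x + b·y + c and P-1 as origin, the differences give:
  (-40)·a + 265·b = +0.4
  (-185)·a + 215·b = +0.5
Eliminate b (×215 and ×265, subtract): 40425·a = -46.50 → a = ∂h/∂x = -0.001150
Back-substitute: b = ∂h/∂y = +0.001336.
Head at (588904, 3196402) = 107.1 + (-0.001150)·(-255) + (+0.001336)·(370) = 107.89 m.
That is higher than the 107.6 m at P-3, so the point is upgradient.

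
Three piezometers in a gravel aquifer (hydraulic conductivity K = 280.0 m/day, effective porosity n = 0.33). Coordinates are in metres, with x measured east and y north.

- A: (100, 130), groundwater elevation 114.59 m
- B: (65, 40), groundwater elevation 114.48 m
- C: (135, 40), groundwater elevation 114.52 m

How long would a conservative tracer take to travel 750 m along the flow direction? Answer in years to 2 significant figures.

2.1 years

Differences from A: to B (Δx, Δy, Δh) = (-35, -90, -0.11); to C = (35, -90, -0.07).
Solve a·Δx + b·Δy = Δh: det = (-35)·(-90) − 35·(-90) = 6300.
∂h/∂x = [(-0.11)·(-90) − (-0.07)·(-90)] / 6300 = +0.0005714
∂h/∂y = [(-35)·(-0.07) − 35·(-0.11)] / 6300 = +0.001000
|∇h| = √(0.0005714² + 0.001000²) = 0.001152
Seepage velocity v = K·i/n = 280.0 × 0.001152 / 0.33 = 0.9775 m/day.
t = 750 / 0.9775 = 767.3 days = 2.1 years.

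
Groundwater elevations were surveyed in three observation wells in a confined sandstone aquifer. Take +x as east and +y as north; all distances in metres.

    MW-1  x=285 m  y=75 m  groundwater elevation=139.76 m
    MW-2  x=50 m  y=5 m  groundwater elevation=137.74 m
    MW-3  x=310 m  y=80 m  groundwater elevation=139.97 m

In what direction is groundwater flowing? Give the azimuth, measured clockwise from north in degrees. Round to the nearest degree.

Differences from MW-1: to MW-2 (Δx, Δy, Δh) = (-235, -70, -2.02); to MW-3 = (25, 5, +0.21).
Determinant of the coordinate differences = (-235)·5 − 25·(-70) = 575.
∂h/∂x = [(-2.02)·5 − (+0.21)·(-70)] / 575 = +0.008000
∂h/∂y = [(-235)·(+0.21) − 25·(-2.02)] / 575 = +0.002000
Flow direction (−∇h) has components (-0.008000 E, -0.002000 N).
Azimuth = atan2(E, N) = atan2(-0.008000, -0.002000) = 256.0° ≈ 256°.

256°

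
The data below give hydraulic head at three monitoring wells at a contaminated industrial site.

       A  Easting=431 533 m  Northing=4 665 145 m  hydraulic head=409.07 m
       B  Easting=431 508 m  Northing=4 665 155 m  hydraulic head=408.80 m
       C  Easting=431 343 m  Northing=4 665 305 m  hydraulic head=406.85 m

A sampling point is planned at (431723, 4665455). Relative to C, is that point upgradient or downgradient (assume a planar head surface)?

upgradient

With h = a·x + b·y + c and A as origin, the differences give:
  (-25)·a + 10·b = -0.27
  (-190)·a + 160·b = -2.22
Eliminate b (×160 and ×10, subtract): -2100·a = -21.000 → a = ∂h/∂x = +0.010000
Back-substitute: b = ∂h/∂y = -0.002000.
Head at (431723, 4665455) = 409.07 + (+0.010000)·(190) + (-0.002000)·(310) = 410.35 m.
That is higher than the 406.85 m at C, so the point is upgradient.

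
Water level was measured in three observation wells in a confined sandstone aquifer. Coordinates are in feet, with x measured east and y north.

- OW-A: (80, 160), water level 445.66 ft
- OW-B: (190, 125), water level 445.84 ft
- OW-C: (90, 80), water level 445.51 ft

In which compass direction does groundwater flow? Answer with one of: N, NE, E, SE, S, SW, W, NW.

SW

With h = a·x + b·y + c and OW-A as origin, the differences give:
  110·a + (-35)·b = +0.18
  10·a + (-80)·b = -0.15
Eliminate b (×(-80) and ×(-35), subtract): -8450·a = -19.650 → a = ∂h/∂x = +0.002325
Back-substitute: b = ∂h/∂y = +0.002166.
Flow = −∇h = (-0.002325 east, -0.002166 north), which points southwest.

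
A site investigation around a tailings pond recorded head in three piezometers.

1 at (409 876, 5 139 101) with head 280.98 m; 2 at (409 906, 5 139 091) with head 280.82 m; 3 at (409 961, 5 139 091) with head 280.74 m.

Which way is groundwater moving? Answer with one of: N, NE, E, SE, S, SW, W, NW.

S

With h = a·x + b·y + c and 1 as origin, the differences give:
  30·a + (-10)·b = -0.16
  85·a + (-10)·b = -0.24
Eliminate b (×(-10) and ×(-10), subtract): 550·a = -0.800 → a = ∂h/∂x = -0.001455
Back-substitute: b = ∂h/∂y = +0.01164.
Flow = −∇h = (+0.001455 east, -0.01164 north), which points south.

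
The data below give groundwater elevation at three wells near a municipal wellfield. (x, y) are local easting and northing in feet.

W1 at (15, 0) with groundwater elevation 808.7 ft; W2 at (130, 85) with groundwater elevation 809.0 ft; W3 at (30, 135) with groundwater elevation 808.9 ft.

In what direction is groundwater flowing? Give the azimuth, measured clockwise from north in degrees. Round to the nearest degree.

232°

Taking W1 as reference: W2−W1 = (115, 85, +0.3); W3−W1 = (15, 135, +0.2).
Solve a·Δx + b·Δy = Δh: det = 115·135 − 15·85 = 14250.
∂h/∂x = [(+0.3)·135 − (+0.2)·85] / 14250 = +0.001649
∂h/∂y = [115·(+0.2) − 15·(+0.3)] / 14250 = +0.001298
Flow direction (−∇h) has components (-0.001649 E, -0.001298 N).
Azimuth = atan2(E, N) = atan2(-0.001649, -0.001298) = 231.8° ≈ 232°.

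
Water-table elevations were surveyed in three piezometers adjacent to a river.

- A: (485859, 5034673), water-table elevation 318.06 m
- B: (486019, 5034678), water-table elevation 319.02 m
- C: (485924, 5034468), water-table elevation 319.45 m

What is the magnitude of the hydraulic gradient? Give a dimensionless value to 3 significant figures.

0.00782

Differences from A: to B (Δx, Δy, Δh) = (160, 5, +0.96); to C = (65, -205, +1.39).
Determinant of the coordinate differences = 160·(-205) − 65·5 = -33125.
∂h/∂x = [(+0.96)·(-205) − (+1.39)·5] / -33125 = +0.006151
∂h/∂y = [160·(+1.39) − 65·(+0.96)] / -33125 = -0.004830
|∇h| = √(0.006151² + -0.004830²) = 0.007821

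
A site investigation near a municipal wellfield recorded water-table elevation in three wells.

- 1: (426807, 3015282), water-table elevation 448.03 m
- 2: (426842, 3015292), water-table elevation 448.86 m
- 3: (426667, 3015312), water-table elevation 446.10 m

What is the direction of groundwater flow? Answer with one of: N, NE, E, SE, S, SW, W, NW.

SW

With h = a·x + b·y + c and 1 as origin, the differences give:
  35·a + 10·b = +0.83
  (-140)·a + 30·b = -1.93
Eliminate b (×30 and ×10, subtract): 2450·a = 44.200 → a = ∂h/∂x = +0.01804
Back-substitute: b = ∂h/∂y = +0.01986.
Flow = −∇h = (-0.01804 east, -0.01986 north), which points southwest.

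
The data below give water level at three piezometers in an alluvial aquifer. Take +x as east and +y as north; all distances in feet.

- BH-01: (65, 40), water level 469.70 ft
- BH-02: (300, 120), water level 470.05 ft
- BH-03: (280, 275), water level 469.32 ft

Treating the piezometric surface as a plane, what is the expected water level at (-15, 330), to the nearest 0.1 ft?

468.2 ft

Differences from BH-01: to BH-02 (Δx, Δy, Δh) = (235, 80, +0.35); to BH-03 = (215, 235, -0.38).
Solve a·Δx + b·Δy = Δh: det = 235·235 − 215·80 = 38025.
∂h/∂x = [(+0.35)·235 − (-0.38)·80] / 38025 = +0.002963
∂h/∂y = [235·(-0.38) − 215·(+0.35)] / 38025 = -0.004327
h(-15, 330) = 469.70 + (+0.002963)·(-80) + (-0.004327)·(290) = 469.70 -0.237 -1.255 = 468.208 ft.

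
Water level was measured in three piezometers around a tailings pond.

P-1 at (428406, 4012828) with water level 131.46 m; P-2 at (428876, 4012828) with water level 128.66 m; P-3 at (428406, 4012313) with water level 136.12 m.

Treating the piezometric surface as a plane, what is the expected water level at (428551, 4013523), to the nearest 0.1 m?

∂h/∂x = (128.66 − 131.46) / (428876 − 428406) = -0.005957
∂h/∂y = (136.12 − 131.46) / (4012313 − 4012828) = -0.009049
h(428551, 4013523) = 131.46 + (-0.005957)·(145) + (-0.009049)·(695) = 131.46 -0.864 -6.289 = 124.307 m.

124.3 m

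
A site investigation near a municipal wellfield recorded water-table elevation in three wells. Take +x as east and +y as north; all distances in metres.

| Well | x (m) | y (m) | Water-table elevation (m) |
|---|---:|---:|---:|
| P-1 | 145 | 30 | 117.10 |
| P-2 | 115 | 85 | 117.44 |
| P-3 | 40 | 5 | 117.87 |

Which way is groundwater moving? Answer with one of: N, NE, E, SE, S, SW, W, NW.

E

Taking P-1 as reference: P-2−P-1 = (-30, 55, +0.34); P-3−P-1 = (-105, -25, +0.77).
Determinant of the coordinate differences = (-30)·(-25) − (-105)·55 = 6525.
∂h/∂x = [(+0.34)·(-25) − (+0.77)·55] / 6525 = -0.007793
∂h/∂y = [(-30)·(+0.77) − (-105)·(+0.34)] / 6525 = +0.001931
Flow = −∇h = (+0.007793 east, -0.001931 north), which points east.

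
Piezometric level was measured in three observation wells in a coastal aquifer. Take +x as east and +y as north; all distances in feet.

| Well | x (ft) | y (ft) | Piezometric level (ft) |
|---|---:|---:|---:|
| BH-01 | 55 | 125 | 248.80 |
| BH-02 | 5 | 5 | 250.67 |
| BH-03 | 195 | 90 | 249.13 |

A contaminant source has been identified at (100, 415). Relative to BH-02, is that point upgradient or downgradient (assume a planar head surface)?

Three-point gradient (reference BH-01): Δ to BH-02 = (-50, -120, +1.87), Δ to BH-03 = (140, -35, +0.33).
∂h/∂x = -0.001394, ∂h/∂y = -0.01500 (det = 18550).
Head at (100, 415) = 248.80 + (-0.001394)·(45) + (-0.01500)·(290) = 244.39 ft.
That is lower than the 250.67 ft at BH-02, so the point is downgradient.

downgradient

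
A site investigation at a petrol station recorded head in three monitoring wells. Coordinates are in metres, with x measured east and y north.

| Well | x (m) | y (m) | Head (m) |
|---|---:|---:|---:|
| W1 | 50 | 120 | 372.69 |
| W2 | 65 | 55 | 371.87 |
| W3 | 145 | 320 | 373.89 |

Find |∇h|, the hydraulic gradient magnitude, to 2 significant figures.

With h = a·x + b·y + c and W1 as origin, the differences give:
  15·a + (-65)·b = -0.82
  95·a + 200·b = +1.20
Eliminate b (×200 and ×(-65), subtract): 9175·a = -86.000 → a = ∂h/∂x = -0.009373
Back-substitute: b = ∂h/∂y = +0.01045.
|∇h| = √(-0.009373² + 0.01045²) = 0.01404

0.014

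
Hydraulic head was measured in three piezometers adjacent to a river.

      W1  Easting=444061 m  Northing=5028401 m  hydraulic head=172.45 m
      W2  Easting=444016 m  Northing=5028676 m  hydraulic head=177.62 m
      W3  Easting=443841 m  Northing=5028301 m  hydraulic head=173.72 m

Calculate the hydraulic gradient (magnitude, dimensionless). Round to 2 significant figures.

0.021

Three-point gradient (reference W1): Δ to W2 = (-45, 275, +5.17), Δ to W3 = (-220, -100, +1.27).
∂h/∂x = -0.01333, ∂h/∂y = +0.01662 (det = 65000).
|∇h| = √(-0.01333² + 0.01662²) = 0.02131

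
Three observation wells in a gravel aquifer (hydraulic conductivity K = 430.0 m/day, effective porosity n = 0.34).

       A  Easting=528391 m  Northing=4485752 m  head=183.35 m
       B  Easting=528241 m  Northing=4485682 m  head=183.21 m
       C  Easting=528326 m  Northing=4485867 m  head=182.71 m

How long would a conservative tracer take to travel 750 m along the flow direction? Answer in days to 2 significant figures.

120 days

Taking A as reference: B−A = (-150, -70, -0.14); C−A = (-65, 115, -0.64).
Determinant of the coordinate differences = (-150)·115 − (-65)·(-70) = -21800.
∂h/∂x = [(-0.14)·115 − (-0.64)·(-70)] / -21800 = +0.002794
∂h/∂y = [(-150)·(-0.64) − (-65)·(-0.14)] / -21800 = -0.003986
|∇h| = √(0.002794² + -0.003986²) = 0.004868
Seepage velocity v = K·i/n = 430.0 × 0.004868 / 0.34 = 6.157 m/day.
t = 750 / 6.157 = 121.8 days.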